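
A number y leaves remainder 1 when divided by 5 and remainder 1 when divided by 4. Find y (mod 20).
M = 5 × 4 = 20. M₁ = 4, y₁ ≡ 4 (mod 5). M₂ = 5, y₂ ≡ 1 (mod 4). y = 1×4×4 + 1×5×1 ≡ 1 (mod 20)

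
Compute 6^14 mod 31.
By repeated squaring mod 31: 6^{1}≡6, 6^{2}≡5, 6^{4}≡25, 6^{8}≡5. Then 6^{14} = 6^{8+4+2} ≡ 5 × 25 × 5 ≡ 5 mod 31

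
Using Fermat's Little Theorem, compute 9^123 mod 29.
By Fermat: 9^{28} ≡ 1 (mod 29). 123 = 4×28 + 11. So 9^{123} ≡ 9^{11} ≡ 22 (mod 29)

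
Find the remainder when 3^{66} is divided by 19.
By Fermat: 3^{18} ≡ 1 (mod 19). 66 = 3×18 + 12. So 3^{66} ≡ 3^{12} ≡ 11 (mod 19)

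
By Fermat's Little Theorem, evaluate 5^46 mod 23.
By Fermat: 5^{22} ≡ 1 (mod 23). 46 = 2×22 + 2. So 5^{46} ≡ 5^{2} ≡ 2 (mod 23)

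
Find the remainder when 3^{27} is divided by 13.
By Fermat: 3^{12} ≡ 1 (mod 13). 27 = 2×12 + 3. So 3^{27} ≡ 3^{3} ≡ 1 (mod 13)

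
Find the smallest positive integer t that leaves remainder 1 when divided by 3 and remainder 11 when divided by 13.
M = 3 × 13 = 39. M₁ = 13, y₁ ≡ 1 mod 3. M₂ = 3, y₂ ≡ 9 mod 13. t = 1×13×1 + 11×3×9 ≡ 37 mod 39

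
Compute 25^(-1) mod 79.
Since 79 is prime, by Fermat 25^(-1) ≡ 25^{77} ≡ 19 mod 79. Verify: 25 × 19 = 475 ≡ 1 mod 79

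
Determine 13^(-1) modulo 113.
Since 113 is prime, by Fermat 13^(-1) ≡ 13^{111} ≡ 87 mod 113. Verify: 13 × 87 = 1131 ≡ 1 mod 113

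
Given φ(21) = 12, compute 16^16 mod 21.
By Euler: 16^{12} ≡ 1 mod 21 since gcd(16, 21) = 1. 16 = 1×12 + 4. So 16^{16} ≡ 16^{4} ≡ 16 mod 21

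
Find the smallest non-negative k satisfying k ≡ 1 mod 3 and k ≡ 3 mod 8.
M = 3 × 8 = 24. M₁ = 8, y₁ ≡ 2 mod 3. M₂ = 3, y₂ ≡ 3 mod 8. k = 1×8×2 + 3×3×3 ≡ 19 mod 24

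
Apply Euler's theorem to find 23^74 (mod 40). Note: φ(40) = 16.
By Euler: 23^{16} ≡ 1 (mod 40) since gcd(23, 40) = 1. 74 = 4×16 + 10. So 23^{74} ≡ 23^{10} ≡ 9 (mod 40)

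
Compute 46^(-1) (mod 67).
Since 67 is prime, by Fermat 46^(-1) ≡ 46^{65} ≡ 51 (mod 67). Verify: 46 × 51 = 2346 ≡ 1 (mod 67)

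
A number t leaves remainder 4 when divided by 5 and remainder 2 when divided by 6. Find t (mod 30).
M = 5 × 6 = 30. M₁ = 6, y₁ ≡ 1 (mod 5). M₂ = 5, y₂ ≡ 5 (mod 6). t = 4×6×1 + 2×5×5 ≡ 14 (mod 30)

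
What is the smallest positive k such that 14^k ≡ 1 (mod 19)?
Powers of 14 mod 19: 14^1≡14, 14^2≡6, 14^3≡8, 14^4≡17, 14^5≡10, 14^6≡7, 14^7≡3, 14^8≡4, 14^9≡18, 14^10≡5, 14^11≡13, 14^12≡11, 14^13≡2, 14^14≡9, 14^15≡12, 14^16≡16, 14^17≡15, 14^18≡1. Order = 18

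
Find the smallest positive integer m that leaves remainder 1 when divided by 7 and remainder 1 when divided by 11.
M = 7 × 11 = 77. M₁ = 11, y₁ ≡ 2 mod 7. M₂ = 7, y₂ ≡ 8 mod 11. m = 1×11×2 + 1×7×8 ≡ 1 mod 77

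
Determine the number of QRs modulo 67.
For prime 67, there are (p-1)/2 = (67-1)/2 = 33 quadratic residues (excluding 0).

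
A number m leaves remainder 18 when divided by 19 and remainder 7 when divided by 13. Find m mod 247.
M = 19 × 13 = 247. M₁ = 13, y₁ ≡ 3 mod 19. M₂ = 19, y₂ ≡ 11 mod 13. m = 18×13×3 + 7×19×11 ≡ 189 mod 247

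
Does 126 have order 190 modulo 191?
ord_191(126) divides 190. For each prime q|190: 126^{95}≡190, 126^{38}≡184, 126^{10}≡25, none ≡ 1. So 126 has order 190 and is a primitive root mod 191.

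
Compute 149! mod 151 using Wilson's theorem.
(150)! = (149)! × (150) ≡ -1 mod 151. So (149)! ≡ -1 × (150)^(-1) ≡ (-1)×(-1) = 1 mod 151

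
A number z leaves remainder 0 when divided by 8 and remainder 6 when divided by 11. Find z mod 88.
M = 8 × 11 = 88. M₁ = 11, y₁ ≡ 3 mod 8. M₂ = 8, y₂ ≡ 7 mod 11. z = 0×11×3 + 6×8×7 ≡ 72 mod 88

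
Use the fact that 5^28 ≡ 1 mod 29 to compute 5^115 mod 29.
By Fermat: 5^{28} ≡ 1 mod 29. 115 = 4×28 + 3. So 5^{115} ≡ 5^{3} ≡ 9 mod 29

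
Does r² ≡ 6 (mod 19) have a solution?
By Euler's criterion: 6^{9} ≡ 1 (mod 19). Since this equals 1, 6 is a QR.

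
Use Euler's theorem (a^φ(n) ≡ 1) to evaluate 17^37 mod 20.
By Euler: 17^{8} ≡ 1 (mod 20) since gcd(17, 20) = 1. 37 = 4×8 + 5. So 17^{37} ≡ 17^{5} ≡ 17 (mod 20)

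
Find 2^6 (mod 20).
By repeated squaring (mod 20): 2^{1}≡2, 2^{2}≡4, 2^{4}≡16. Then 2^{6} = 2^{4+2} ≡ 16 × 4 ≡ 4 (mod 20)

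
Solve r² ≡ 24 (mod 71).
The square roots of 24 mod 71 are 38 and 33. Verify: 38² = 1444 ≡ 24 (mod 71)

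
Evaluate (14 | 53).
(14/53) = 14^{26} mod 53 = -1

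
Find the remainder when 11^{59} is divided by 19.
By Fermat: 11^{18} ≡ 1 (mod 19). 59 = 3×18 + 5. So 11^{59} ≡ 11^{5} ≡ 7 (mod 19)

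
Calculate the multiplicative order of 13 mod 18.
Powers of 13 mod 18: 13^1≡13, 13^2≡7, 13^3≡1. So the order of 13 is 3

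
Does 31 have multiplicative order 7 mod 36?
Powers of 31 mod 36: 31^1≡31, 31^2≡25, 31^3≡19, 31^4≡13, 31^5≡7, 31^6≡1. Already 31^6≡1, so the order is 6 < 7. No, the actual order is 6.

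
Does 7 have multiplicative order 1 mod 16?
Powers of 7 mod 16: 7^1≡7, 7^2≡1. 7^1≡7≢1, so ord ≠ 1. No, the actual order is 2.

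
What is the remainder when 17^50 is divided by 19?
Using Fermat: 17^{18} ≡ 1 mod 19. 50 ≡ 14 mod 18. So 17^{50} ≡ 17^{14} ≡ 6 mod 19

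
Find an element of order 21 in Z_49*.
2 has order 21 mod 49 since 2^{21} ≡ 1 (mod 49) and no smaller power works.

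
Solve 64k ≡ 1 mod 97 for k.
Since 97 is prime, by Fermat 64^(-1) ≡ 64^{95} ≡ 47 mod 97. Verify: 64 × 47 = 3008 ≡ 1 mod 97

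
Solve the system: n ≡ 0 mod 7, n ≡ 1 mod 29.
M = 7 × 29 = 203. M₁ = 29, y₁ ≡ 1 mod 7. M₂ = 7, y₂ ≡ 25 mod 29. n = 0×29×1 + 1×7×25 ≡ 175 mod 203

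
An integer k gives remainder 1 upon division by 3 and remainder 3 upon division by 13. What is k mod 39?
M = 3 × 13 = 39. M₁ = 13, y₁ ≡ 1 mod 3. M₂ = 3, y₂ ≡ 9 mod 13. k = 1×13×1 + 3×3×9 ≡ 16 mod 39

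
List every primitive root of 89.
There are φ(88) = 40 primitive roots mod 89: {3, 6, 7, 13, 14, 15, 19, 23, 24, 26, 27, 28, 29, 30, 31, 33, 35, 38, 41, 43, 46, 48, 51, 54, 56, 58, 59, 60, 61, 62, 63, 65, 66, 70, 74, 75, 76, 82, 83, 86}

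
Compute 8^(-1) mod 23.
Since 23 is prime, by Fermat 8^(-1) ≡ 8^{21} ≡ 3 mod 23. Verify: 8 × 3 = 24 ≡ 1 mod 23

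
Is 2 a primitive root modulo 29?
ord_29(2) divides 28. For each prime q|28: 2^{14}≡28, 2^{4}≡16, none ≡ 1. So 2 has order 28 and is a primitive root mod 29.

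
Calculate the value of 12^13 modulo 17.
By repeated squaring (mod 17): 12^{1}≡12, 12^{2}≡8, 12^{4}≡13, 12^{8}≡16. Then 12^{13} = 12^{8+4+1} ≡ 16 × 13 × 12 ≡ 14 (mod 17)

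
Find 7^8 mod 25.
By repeated squaring mod 25: 7^{1}≡7, 7^{2}≡24, 7^{4}≡1, 7^{8}≡1. So 7^{8} ≡ 1 mod 25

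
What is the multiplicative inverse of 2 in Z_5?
Since 5 is prime, by Fermat 2^(-1) ≡ 2^{3} ≡ 3 mod 5. Verify: 2 × 3 = 6 ≡ 1 mod 5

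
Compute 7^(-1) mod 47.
Since 47 is prime, by Fermat 7^(-1) ≡ 7^{45} ≡ 27 mod 47. Verify: 7 × 27 = 189 ≡ 1 mod 47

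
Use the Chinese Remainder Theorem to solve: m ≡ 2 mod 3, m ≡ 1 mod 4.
M = 3 × 4 = 12. M₁ = 4, y₁ ≡ 1 mod 3. M₂ = 3, y₂ ≡ 3 mod 4. m = 2×4×1 + 1×3×3 ≡ 5 mod 12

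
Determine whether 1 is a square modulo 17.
By Euler's criterion: 1^{8} ≡ 1 (mod 17). Since this equals 1, 1 is a QR.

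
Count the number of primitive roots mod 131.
A prime p has φ(p-1) primitive roots; here φ(130) = 48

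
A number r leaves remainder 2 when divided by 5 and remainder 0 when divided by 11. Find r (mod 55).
M = 5 × 11 = 55. M₁ = 11, y₁ ≡ 1 (mod 5). M₂ = 5, y₂ ≡ 9 (mod 11). r = 2×11×1 + 0×5×9 ≡ 22 (mod 55)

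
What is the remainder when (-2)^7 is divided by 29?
By repeated squaring (mod 29): (-2)^{1}≡27, (-2)^{2}≡4, (-2)^{4}≡16. Then (-2)^{7} = (-2)^{4+2+1} ≡ 16 × 4 × 27 ≡ 17 (mod 29)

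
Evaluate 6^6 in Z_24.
By repeated squaring (mod 24): 6^{1}≡6, 6^{2}≡12, 6^{4}≡0. Then 6^{6} = 6^{4+2} ≡ 0 × 12 ≡ 0 (mod 24)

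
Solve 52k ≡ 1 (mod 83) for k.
Since 83 is prime, by Fermat 52^(-1) ≡ 52^{81} ≡ 8 (mod 83). Verify: 52 × 8 = 416 ≡ 1 (mod 83)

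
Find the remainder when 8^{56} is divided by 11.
By Fermat: 8^{10} ≡ 1 mod 11. 56 = 5×10 + 6. So 8^{56} ≡ 8^{6} ≡ 3 mod 11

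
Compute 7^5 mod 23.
By repeated squaring mod 23: 7^{1}≡7, 7^{2}≡3, 7^{4}≡9. Then 7^{5} = 7^{4+1} ≡ 9 × 7 ≡ 17 mod 23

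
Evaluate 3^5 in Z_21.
By repeated squaring (mod 21): 3^{1}≡3, 3^{2}≡9, 3^{4}≡18. Then 3^{5} = 3^{4+1} ≡ 18 × 3 ≡ 12 (mod 21)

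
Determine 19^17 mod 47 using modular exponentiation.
By repeated squaring (mod 47): 19^{1}≡19, 19^{2}≡32, 19^{4}≡37, 19^{8}≡6, 19^{16}≡36. Then 19^{17} = 19^{16+1} ≡ 36 × 19 ≡ 26 (mod 47)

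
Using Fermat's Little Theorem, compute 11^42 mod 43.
By Fermat's Little Theorem, 11^{42} ≡ 1 mod 43 since 43 is prime and gcd(11, 43) = 1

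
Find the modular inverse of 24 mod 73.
Since 73 is prime, by Fermat 24^(-1) ≡ 24^{71} ≡ 70 (mod 73). Verify: 24 × 70 = 1680 ≡ 1 (mod 73)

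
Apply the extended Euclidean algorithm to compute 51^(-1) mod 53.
Extended GCD: 51(26) + 53(-25) = 1. So 51^(-1) ≡ 26 mod 53. Verify: 51 × 26 = 1326 ≡ 1 mod 53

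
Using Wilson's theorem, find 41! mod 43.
(42)! = (41)! × (42) ≡ -1 mod 43. So (41)! ≡ -1 × (42)^(-1) ≡ (-1)×(-1) = 1 mod 43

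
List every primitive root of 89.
There are φ(88) = 40 primitive roots mod 89: {3, 6, 7, 13, 14, 15, 19, 23, 24, 26, 27, 28, 29, 30, 31, 33, 35, 38, 41, 43, 46, 48, 51, 54, 56, 58, 59, 60, 61, 62, 63, 65, 66, 70, 74, 75, 76, 82, 83, 86}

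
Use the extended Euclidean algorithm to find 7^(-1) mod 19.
Extended GCD: 7(-8) + 19(3) = 1. So 7^(-1) ≡ -8 ≡ 11 (mod 19). Verify: 7 × 11 = 77 ≡ 1 (mod 19)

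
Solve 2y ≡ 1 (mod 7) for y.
Since 7 is prime, by Fermat 2^(-1) ≡ 2^{5} ≡ 4 (mod 7). Verify: 2 × 4 = 8 ≡ 1 (mod 7)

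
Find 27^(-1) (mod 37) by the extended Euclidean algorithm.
Extended GCD: 27(11) + 37(-8) = 1. So 27^(-1) ≡ 11 (mod 37). Verify: 27 × 11 = 297 ≡ 1 (mod 37)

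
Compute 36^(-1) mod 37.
Since 37 is prime, by Fermat 36^(-1) ≡ 36^{35} ≡ 36 mod 37. Verify: 36 × 36 = 1296 ≡ 1 mod 37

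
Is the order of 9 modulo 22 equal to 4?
Powers of 9 mod 22: 9^1≡9, 9^2≡15, 9^3≡3, 9^4≡5, 9^5≡1. 9^4≡5≢1, so ord ≠ 4. No, the actual order is 5.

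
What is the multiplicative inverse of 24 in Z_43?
Since 43 is prime, by Fermat 24^(-1) ≡ 24^{41} ≡ 9 mod 43. Verify: 24 × 9 = 216 ≡ 1 mod 43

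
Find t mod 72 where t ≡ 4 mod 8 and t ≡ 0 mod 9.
M = 8 × 9 = 72. M₁ = 9, y₁ ≡ 1 mod 8. M₂ = 8, y₂ ≡ 8 mod 9. t = 4×9×1 + 0×8×8 ≡ 36 mod 72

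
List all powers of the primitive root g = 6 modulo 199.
6^1, 6^2, ..., 6^{198} mod 199: [6, 36, 17, 102, 15, 90, 142, 56, 137, 26, 156, 140, 44, 65, 191, 151, 110, 63, 179, 79, 76, 58, 149, 98, 190, 145, 74, 46, 77, 64, 185, 115, 93, 160, 164, 188, 133, 2, 12, 72, 34, 5, 30, 180, 85, 112, 75, 52, 113, 81, 88, 130, 183, 103, 21, 126, 159, 158, 152, 116, 99, 196, 181, 91, 148, 92, 154, 128, 171, 31, 186, 121, 129, 177, 67, 4, 24, 144, 68, 10, 60, 161, 170, 25, 150, 104, 27, 162, 176, 61, 167, 7, 42, 53, 119, 117, 105, 33, 198, 193, 163, 182, 97, 184, 109, 57, 143, 62, 173, 43, 59, 155, 134, 8, 48, 89, 136, 20, 120, 123, 141, 50, 101, 9, 54, 125, 153, 122, 135, 14, 84, 106, 39, 35, 11, 66, 197, 187, 127, 165, 194, 169, 19, 114, 87, 124, 147, 86, 118, 111, 69, 16, 96, 178, 73, 40, 41, 47, 83, 100, 3, 18, 108, 51, 107, 45, 71, 28, 168, 13, 78, 70, 22, 132, 195, 175, 55, 131, 189, 139, 38, 29, 174, 49, 95, 172, 37, 23, 138, 32, 192, 157, 146, 80, 82, 94, 166, 1]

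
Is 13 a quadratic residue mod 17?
By Euler's criterion: 13^{8} ≡ 1 mod 17. Since this equals 1, 13 is a QR.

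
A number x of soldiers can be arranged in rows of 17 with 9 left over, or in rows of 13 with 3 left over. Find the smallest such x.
M = 17 × 13 = 221. M₁ = 13, y₁ ≡ 4 (mod 17). M₂ = 17, y₂ ≡ 10 (mod 13). x = 9×13×4 + 3×17×10 ≡ 94 (mod 221)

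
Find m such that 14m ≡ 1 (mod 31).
Since 31 is prime, by Fermat 14^(-1) ≡ 14^{29} ≡ 20 (mod 31). Verify: 14 × 20 = 280 ≡ 1 (mod 31)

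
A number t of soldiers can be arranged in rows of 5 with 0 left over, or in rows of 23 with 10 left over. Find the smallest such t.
M = 5 × 23 = 115. M₁ = 23, y₁ ≡ 2 mod 5. M₂ = 5, y₂ ≡ 14 mod 23. t = 0×23×2 + 10×5×14 ≡ 10 mod 115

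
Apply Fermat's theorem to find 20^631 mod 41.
By Fermat: 20^{40} ≡ 1 mod 41. 631 ≡ 31 mod 40. So 20^{631} ≡ 20^{31} ≡ 21 mod 41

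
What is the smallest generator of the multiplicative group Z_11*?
g = 2. For each prime q|10: 2^{5}≡10, 2^{2}≡4, none ≡ 1, so ord_11(2) = 10 and 2 is a primitive root.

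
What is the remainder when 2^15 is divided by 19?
By repeated squaring mod 19: 2^{1}≡2, 2^{2}≡4, 2^{4}≡16, 2^{8}≡9. Then 2^{15} = 2^{8+4+2+1} ≡ 9 × 16 × 4 × 2 ≡ 12 mod 19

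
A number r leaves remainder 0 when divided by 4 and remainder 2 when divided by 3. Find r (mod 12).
M = 4 × 3 = 12. M₁ = 3, y₁ ≡ 3 (mod 4). M₂ = 4, y₂ ≡ 1 (mod 3). r = 0×3×3 + 2×4×1 ≡ 8 (mod 12)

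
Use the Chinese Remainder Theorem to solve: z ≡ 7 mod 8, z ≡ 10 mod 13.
M = 8 × 13 = 104. M₁ = 13, y₁ ≡ 5 mod 8. M₂ = 8, y₂ ≡ 5 mod 13. z = 7×13×5 + 10×8×5 ≡ 23 mod 104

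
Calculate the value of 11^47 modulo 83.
By repeated squaring mod 83: 11^{1}≡11, 11^{2}≡38, 11^{4}≡33, 11^{8}≡10, 11^{16}≡17, 11^{32}≡40. Then 11^{47} = 11^{32+8+4+2+1} ≡ 40 × 10 × 33 × 38 × 11 ≡ 9 mod 83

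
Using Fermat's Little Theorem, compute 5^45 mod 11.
By Fermat: 5^{10} ≡ 1 mod 11. 45 = 4×10 + 5. So 5^{45} ≡ 5^{5} ≡ 1 mod 11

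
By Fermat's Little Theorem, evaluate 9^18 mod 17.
By Fermat: 9^{16} ≡ 1 mod 17. So 9^{18} = 9^{16} · 9^{2} ≡ 9^{2} ≡ 13 mod 17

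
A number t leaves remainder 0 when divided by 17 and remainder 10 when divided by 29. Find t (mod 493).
M = 17 × 29 = 493. M₁ = 29, y₁ ≡ 10 (mod 17). M₂ = 17, y₂ ≡ 12 (mod 29). t = 0×29×10 + 10×17×12 ≡ 68 (mod 493)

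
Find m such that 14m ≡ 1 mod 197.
Since 197 is prime, by Fermat 14^(-1) ≡ 14^{195} ≡ 183 mod 197. Verify: 14 × 183 = 2562 ≡ 1 mod 197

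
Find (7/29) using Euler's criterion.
(7/29) = 7^{14} mod 29 = 1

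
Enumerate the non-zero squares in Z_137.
QRs mod 137: {1, 2, 4, 7, 8, 9, 11, 14, 15, 16, 17, 18, 19, 22, 25, 28, 30, 32, 34, 36, 37, 38, 39, 44, 49, 50, 56, 59, 60, 61, 63, 64, 65, 68, 69, 72, 73, 74, 76, 77, 78, 81, 87, 88, 93, 98, 99, 100, 101, 103, 105, 107, 109, 112, 115, 118, 119, 120, 121, 122, 123, 126, 128, 129, 130, 133, 135, 136}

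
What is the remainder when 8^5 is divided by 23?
By repeated squaring (mod 23): 8^{1}≡8, 8^{2}≡18, 8^{4}≡2. Then 8^{5} = 8^{4+1} ≡ 2 × 8 ≡ 16 (mod 23)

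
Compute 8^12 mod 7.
Using Fermat: 8^{6} ≡ 1 mod 7. 12 ≡ 0 mod 6. So 8^{12} ≡ 8^{0} ≡ 1 mod 7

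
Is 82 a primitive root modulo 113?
82^{56} ≡ 1 (mod 113) and 56 < 112, so ord_113(82) = 56 ≠ 112 and 82 is not a primitive root.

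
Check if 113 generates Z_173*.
113^{86} ≡ 1 (mod 173) and 86 < 172, so ord_173(113) = 86 ≠ 172 and 113 is not a primitive root.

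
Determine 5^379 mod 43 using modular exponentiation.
Using Fermat: 5^{42} ≡ 1 mod 43. 379 ≡ 1 mod 42. So 5^{379} ≡ 5^{1} ≡ 5 mod 43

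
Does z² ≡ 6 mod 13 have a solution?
By Euler's criterion: 6^{6} ≡ 12 mod 13. Since this equals -1 (≡ 12), 6 is not a QR.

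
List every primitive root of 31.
There are φ(30) = 8 primitive roots mod 31: {3, 11, 12, 13, 17, 21, 22, 24}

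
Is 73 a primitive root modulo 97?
73^{24} ≡ 1 mod 97 and 24 < 96, so ord_97(73) = 24 ≠ 96 and 73 is not a primitive root.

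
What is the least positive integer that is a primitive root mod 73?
g = 5. Powers: [5, 25, 52, 41, 59, 3, 15, 2, 10, ...] generates all 72 non-zero residues.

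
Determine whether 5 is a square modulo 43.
By Euler's criterion: 5^{21} ≡ 42 mod 43. Since this equals -1 (≡ 42), 5 is not a QR.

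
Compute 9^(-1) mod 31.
Since 31 is prime, by Fermat 9^(-1) ≡ 9^{29} ≡ 7 mod 31. Verify: 9 × 7 = 63 ≡ 1 mod 31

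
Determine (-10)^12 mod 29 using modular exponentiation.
By repeated squaring mod 29: (-10)^{1}≡19, (-10)^{2}≡13, (-10)^{4}≡24, (-10)^{8}≡25. Then (-10)^{12} = (-10)^{8+4} ≡ 25 × 24 ≡ 20 mod 29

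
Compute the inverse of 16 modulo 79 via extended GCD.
Extended GCD: 16(5) + 79(-1) = 1. So 16^(-1) ≡ 5 mod 79. Verify: 16 × 5 = 80 ≡ 1 mod 79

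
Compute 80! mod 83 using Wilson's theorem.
(82)! = (80)! × (81) × (82) ≡ -1 mod 83. So (80)! ≡ -1 × [(82)(81)]^(-1) ≡ 41 mod 83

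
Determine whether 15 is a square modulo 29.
By Euler's criterion: 15^{14} ≡ 28 (mod 29). Since this equals -1 (≡ 28), 15 is not a QR.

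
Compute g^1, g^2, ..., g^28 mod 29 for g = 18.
18^1, 18^2, ..., 18^{28} mod 29: [18, 5, 3, 25, 15, 9, 17, 16, 27, 22, 19, 23, 8, 28, 11, 24, 26, 4, 14, 20, 12, 13, 2, 7, 10, 6, 21, 1]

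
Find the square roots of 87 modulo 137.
The square roots of 87 mod 137 are 19 and 118. Verify: 19² = 361 ≡ 87 mod 137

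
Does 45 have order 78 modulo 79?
45^{39} ≡ 1 (mod 79) and 39 < 78, so ord_79(45) = 39 ≠ 78 and 45 is not a primitive root.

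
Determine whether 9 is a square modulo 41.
By Euler's criterion: 9^{20} ≡ 1 mod 41. Since this equals 1, 9 is a QR.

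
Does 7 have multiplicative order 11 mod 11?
Powers of 7 mod 11: 7^1≡7, 7^2≡5, 7^3≡2, 7^4≡3, 7^5≡10, 7^6≡4, 7^7≡6, 7^8≡9, 7^9≡8, 7^10≡1. Already 7^10≡1, so the order is 10 < 11. No, the actual order is 10.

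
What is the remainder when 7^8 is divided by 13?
By repeated squaring (mod 13): 7^{1}≡7, 7^{2}≡10, 7^{4}≡9, 7^{8}≡3. So 7^{8} ≡ 3 (mod 13)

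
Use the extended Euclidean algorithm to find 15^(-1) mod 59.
Extended GCD: 15(4) + 59(-1) = 1. So 15^(-1) ≡ 4 (mod 59). Verify: 15 × 4 = 60 ≡ 1 (mod 59)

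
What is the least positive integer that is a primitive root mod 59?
g = 2. Powers: [2, 4, 8, 16, 32, 5, 10, 20, 40, 21, ...] generates all 58 non-zero residues.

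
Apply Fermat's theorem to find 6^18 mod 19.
By Fermat's Little Theorem, 6^{18} ≡ 1 mod 19 since 19 is prime and gcd(6, 19) = 1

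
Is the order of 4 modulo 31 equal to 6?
Powers of 4 mod 31: 4^1≡4, 4^2≡16, 4^3≡2, 4^4≡8, 4^5≡1. Already 4^5≡1, so the order is 5 < 6. No, the actual order is 5.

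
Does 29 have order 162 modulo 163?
ord_163(29) divides 162. For each prime q|162: 29^{81}≡162, 29^{54}≡58, none ≡ 1. So 29 has order 162 and is a primitive root mod 163.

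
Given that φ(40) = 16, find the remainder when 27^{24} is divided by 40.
By Euler: 27^{16} ≡ 1 mod 40 since gcd(27, 40) = 1. 24 = 1×16 + 8. So 27^{24} ≡ 27^{8} ≡ 1 mod 40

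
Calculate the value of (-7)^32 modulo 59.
By repeated squaring (mod 59): (-7)^{1}≡52, (-7)^{2}≡49, (-7)^{4}≡41, (-7)^{8}≡29, (-7)^{16}≡15, (-7)^{32}≡48. So (-7)^{32} ≡ 48 (mod 59)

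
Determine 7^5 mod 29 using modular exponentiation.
By repeated squaring mod 29: 7^{1}≡7, 7^{2}≡20, 7^{4}≡23. Then 7^{5} = 7^{4+1} ≡ 23 × 7 ≡ 16 mod 29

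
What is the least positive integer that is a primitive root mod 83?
g = 2. Powers: [2, 4, 8, 16, 32, 64, 45, 7, 14, ...] generates all 82 non-zero residues.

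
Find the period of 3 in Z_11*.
Powers of 3 mod 11: 3^1≡3, 3^2≡9, 3^3≡5, 3^4≡4, 3^5≡1. Order = 5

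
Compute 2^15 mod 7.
Using Fermat: 2^{6} ≡ 1 (mod 7). 15 ≡ 3 (mod 6). So 2^{15} ≡ 2^{3} ≡ 1 (mod 7)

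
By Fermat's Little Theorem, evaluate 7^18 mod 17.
By Fermat: 7^{16} ≡ 1 mod 17. So 7^{18} = 7^{16} · 7^{2} ≡ 7^{2} ≡ 15 mod 17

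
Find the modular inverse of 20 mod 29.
Since 29 is prime, by Fermat 20^(-1) ≡ 20^{27} ≡ 16 (mod 29). Verify: 20 × 16 = 320 ≡ 1 (mod 29)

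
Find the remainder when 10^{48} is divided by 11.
By Fermat: 10^{10} ≡ 1 (mod 11). 48 = 4×10 + 8. So 10^{48} ≡ 10^{8} ≡ 1 (mod 11)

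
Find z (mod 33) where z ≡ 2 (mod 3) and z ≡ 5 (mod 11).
M = 3 × 11 = 33. M₁ = 11, y₁ ≡ 2 (mod 3). M₂ = 3, y₂ ≡ 4 (mod 11). z = 2×11×2 + 5×3×4 ≡ 5 (mod 33)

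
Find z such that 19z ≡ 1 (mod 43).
Since 43 is prime, by Fermat 19^(-1) ≡ 19^{41} ≡ 34 (mod 43). Verify: 19 × 34 = 646 ≡ 1 (mod 43)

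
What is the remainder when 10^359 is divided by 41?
Using Fermat: 10^{40} ≡ 1 (mod 41). 359 ≡ 39 (mod 40). So 10^{359} ≡ 10^{39} ≡ 37 (mod 41)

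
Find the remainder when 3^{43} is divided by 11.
By Fermat: 3^{10} ≡ 1 (mod 11). 43 = 4×10 + 3. So 3^{43} ≡ 3^{3} ≡ 5 (mod 11)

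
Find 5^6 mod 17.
By repeated squaring mod 17: 5^{1}≡5, 5^{2}≡8, 5^{4}≡13. Then 5^{6} = 5^{4+2} ≡ 13 × 8 ≡ 2 mod 17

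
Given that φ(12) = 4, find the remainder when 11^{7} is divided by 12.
By Euler: 11^{4} ≡ 1 (mod 12) since gcd(11, 12) = 1. 7 = 1×4 + 3. So 11^{7} ≡ 11^{3} ≡ 11 (mod 12)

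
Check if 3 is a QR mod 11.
By Euler's criterion: 3^{5} ≡ 1 (mod 11). Since this equals 1, 3 is a QR.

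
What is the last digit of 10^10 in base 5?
By repeated squaring (mod 5): 10^{1}≡0, 10^{2}≡0, 10^{4}≡0, 10^{8}≡0. Then 10^{10} = 10^{8+2} ≡ 0 × 0 ≡ 0 (mod 5)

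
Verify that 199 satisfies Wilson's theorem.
(198)! mod 199 = 198. Since this equals -1 mod 199, Wilson confirms 199 is prime.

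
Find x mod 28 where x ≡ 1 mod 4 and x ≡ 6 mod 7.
M = 4 × 7 = 28. M₁ = 7, y₁ ≡ 3 mod 4. M₂ = 4, y₂ ≡ 2 mod 7. x = 1×7×3 + 6×4×2 ≡ 13 mod 28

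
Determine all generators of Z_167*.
There are φ(166) = 82 primitive roots mod 167: {5, 10, 13, 15, 17, 20, 23, 26, 30, 34, 35, 37, 39, 40, 41, 43, 45, 46, 51, 52, 53, 55, 59, 60, 67, 68, 69, 70, 71, 73, 74, 78, 79, 80, 82, 83, 86, 90, 91, 92, 95, 101, 102, 103, 104, 105, 106, 109, 110, 111, 113, 117, 118, 119, 120, 123, 125, 129, 131, 134, 135, 136, 138, 139, 140, 142, 143, 145, 146, 148, 149, 151, 153, 155, 156, 158, 159, 160, 161, 163, 164, 165}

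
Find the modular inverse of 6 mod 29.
Since 29 is prime, by Fermat 6^(-1) ≡ 6^{27} ≡ 5 (mod 29). Verify: 6 × 5 = 30 ≡ 1 (mod 29)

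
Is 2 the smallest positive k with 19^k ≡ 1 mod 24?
Powers of 19 mod 24: 19^1≡19, 19^2≡1. First k with 19^k≡1 is k=2. Yes, ord_24(19) = 2.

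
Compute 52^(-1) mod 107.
Since 107 is prime, by Fermat 52^(-1) ≡ 52^{105} ≡ 35 mod 107. Verify: 52 × 35 = 1820 ≡ 1 mod 107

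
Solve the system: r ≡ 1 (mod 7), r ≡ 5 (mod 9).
M = 7 × 9 = 63. M₁ = 9, y₁ ≡ 4 (mod 7). M₂ = 7, y₂ ≡ 4 (mod 9). r = 1×9×4 + 5×7×4 ≡ 50 (mod 63)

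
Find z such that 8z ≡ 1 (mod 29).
Since 29 is prime, by Fermat 8^(-1) ≡ 8^{27} ≡ 11 (mod 29). Verify: 8 × 11 = 88 ≡ 1 (mod 29)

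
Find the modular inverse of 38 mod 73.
Since 73 is prime, by Fermat 38^(-1) ≡ 38^{71} ≡ 25 (mod 73). Verify: 38 × 25 = 950 ≡ 1 (mod 73)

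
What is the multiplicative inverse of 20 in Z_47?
Since 47 is prime, by Fermat 20^(-1) ≡ 20^{45} ≡ 40 (mod 47). Verify: 20 × 40 = 800 ≡ 1 (mod 47)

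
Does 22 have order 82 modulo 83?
ord_83(22) divides 82. For each prime q|82: 22^{41}≡82, 22^{2}≡69, none ≡ 1. So 22 has order 82 and is a primitive root mod 83.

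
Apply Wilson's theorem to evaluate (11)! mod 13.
(12)! = (11)! × (12) ≡ -1 mod 13. So (11)! ≡ -1 × (12)^(-1) ≡ (-1)×(-1) = 1 mod 13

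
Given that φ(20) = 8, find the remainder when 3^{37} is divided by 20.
By Euler: 3^{8} ≡ 1 mod 20 since gcd(3, 20) = 1. 37 = 4×8 + 5. So 3^{37} ≡ 3^{5} ≡ 3 mod 20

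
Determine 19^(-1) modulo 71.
Since 71 is prime, by Fermat 19^(-1) ≡ 19^{69} ≡ 15 mod 71. Verify: 19 × 15 = 285 ≡ 1 mod 71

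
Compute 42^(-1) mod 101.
Since 101 is prime, by Fermat 42^(-1) ≡ 42^{99} ≡ 89 mod 101. Verify: 42 × 89 = 3738 ≡ 1 mod 101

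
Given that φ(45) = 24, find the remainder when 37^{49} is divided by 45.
By Euler: 37^{24} ≡ 1 (mod 45) since gcd(37, 45) = 1. 49 = 2×24 + 1. So 37^{49} ≡ 37^{1} ≡ 37 (mod 45)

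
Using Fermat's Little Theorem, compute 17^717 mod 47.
By Fermat: 17^{46} ≡ 1 (mod 47). 717 ≡ 27 (mod 46). So 17^{717} ≡ 17^{27} ≡ 2 (mod 47)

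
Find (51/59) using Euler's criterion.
(51/59) = 51^{29} mod 59 = 1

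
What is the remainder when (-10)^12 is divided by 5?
By repeated squaring mod 5: (-10)^{1}≡0, (-10)^{2}≡0, (-10)^{4}≡0, (-10)^{8}≡0. Then (-10)^{12} = (-10)^{8+4} ≡ 0 × 0 ≡ 0 mod 5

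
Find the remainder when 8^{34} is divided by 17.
By Fermat: 8^{16} ≡ 1 (mod 17). 34 = 2×16 + 2. So 8^{34} ≡ 8^{2} ≡ 13 (mod 17)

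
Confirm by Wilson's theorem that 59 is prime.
(58)! mod 59 = 58. Since this equals -1 mod 59, Wilson confirms 59 is prime.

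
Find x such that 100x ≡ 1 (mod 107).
Since 107 is prime, by Fermat 100^(-1) ≡ 100^{105} ≡ 61 (mod 107). Verify: 100 × 61 = 6100 ≡ 1 (mod 107)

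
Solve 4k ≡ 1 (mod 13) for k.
Since 13 is prime, by Fermat 4^(-1) ≡ 4^{11} ≡ 10 (mod 13). Verify: 4 × 10 = 40 ≡ 1 (mod 13)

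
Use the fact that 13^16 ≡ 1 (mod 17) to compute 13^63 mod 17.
By Fermat: 13^{16} ≡ 1 (mod 17). 63 = 3×16 + 15. So 13^{63} ≡ 13^{15} ≡ 4 (mod 17)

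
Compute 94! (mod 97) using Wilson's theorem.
(96)! = (94)! × (95) × (96) ≡ -1 (mod 97). So (94)! ≡ -1 × [(96)(95)]^(-1) ≡ 48 (mod 97)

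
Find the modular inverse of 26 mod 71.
Since 71 is prime, by Fermat 26^(-1) ≡ 26^{69} ≡ 41 (mod 71). Verify: 26 × 41 = 1066 ≡ 1 (mod 71)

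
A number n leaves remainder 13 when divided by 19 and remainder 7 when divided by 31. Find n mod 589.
M = 19 × 31 = 589. M₁ = 31, y₁ ≡ 8 mod 19. M₂ = 19, y₂ ≡ 18 mod 31. n = 13×31×8 + 7×19×18 ≡ 317 mod 589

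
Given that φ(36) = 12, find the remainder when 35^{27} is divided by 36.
By Euler: 35^{12} ≡ 1 mod 36 since gcd(35, 36) = 1. 27 = 2×12 + 3. So 35^{27} ≡ 35^{3} ≡ 35 mod 36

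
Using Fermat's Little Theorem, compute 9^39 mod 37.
By Fermat: 9^{36} ≡ 1 mod 37. So 9^{39} = 9^{36} · 9^{3} ≡ 9^{3} ≡ 26 mod 37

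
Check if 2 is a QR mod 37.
By Euler's criterion: 2^{18} ≡ 36 (mod 37). Since this equals -1 (≡ 36), 2 is not a QR.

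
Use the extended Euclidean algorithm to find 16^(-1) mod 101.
Extended GCD: 16(19) + 101(-3) = 1. So 16^(-1) ≡ 19 mod 101. Verify: 16 × 19 = 304 ≡ 1 mod 101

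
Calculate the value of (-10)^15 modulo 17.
By repeated squaring (mod 17): (-10)^{1}≡7, (-10)^{2}≡15, (-10)^{4}≡4, (-10)^{8}≡16. Then (-10)^{15} = (-10)^{8+4+2+1} ≡ 16 × 4 × 15 × 7 ≡ 5 (mod 17)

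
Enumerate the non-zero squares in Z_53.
QRs mod 53: {1, 4, 6, 7, 9, 10, 11, 13, 15, 16, 17, 24, 25, 28, 29, 36, 37, 38, 40, 42, 43, 44, 46, 47, 49, 52}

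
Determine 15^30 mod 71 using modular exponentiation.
By repeated squaring mod 71: 15^{1}≡15, 15^{2}≡12, 15^{4}≡2, 15^{8}≡4, 15^{16}≡16. Then 15^{30} = 15^{16+8+4+2} ≡ 16 × 4 × 2 × 12 ≡ 45 mod 71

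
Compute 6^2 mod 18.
6^{2} = 36 ≡ 0 mod 18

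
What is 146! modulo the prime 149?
(148)! = (146)! × (147) × (148) ≡ -1 mod 149. So (146)! ≡ -1 × [(148)(147)]^(-1) ≡ 74 mod 149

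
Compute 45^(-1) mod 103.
Since 103 is prime, by Fermat 45^(-1) ≡ 45^{101} ≡ 87 mod 103. Verify: 45 × 87 = 3915 ≡ 1 mod 103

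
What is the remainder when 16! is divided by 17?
By Wilson's theorem, (16)! ≡ -1 ≡ 16 mod 17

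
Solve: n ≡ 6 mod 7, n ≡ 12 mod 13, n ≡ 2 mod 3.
M = 7 × 13 × 3 = 273. M₁ = 39, y₁ ≡ 2 mod 7. M₂ = 21, y₂ ≡ 5 mod 13. M₃ = 91, y₃ ≡ 1 mod 3. n = 6×39×2 + 12×21×5 + 2×91×1 ≡ 272 mod 273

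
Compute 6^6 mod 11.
By repeated squaring (mod 11): 6^{1}≡6, 6^{2}≡3, 6^{4}≡9. Then 6^{6} = 6^{4+2} ≡ 9 × 3 ≡ 5 (mod 11)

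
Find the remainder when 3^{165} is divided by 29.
By Fermat: 3^{28} ≡ 1 (mod 29). 165 = 5×28 + 25. So 3^{165} ≡ 3^{25} ≡ 14 (mod 29)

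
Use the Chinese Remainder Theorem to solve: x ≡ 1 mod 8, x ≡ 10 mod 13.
M = 8 × 13 = 104. M₁ = 13, y₁ ≡ 5 mod 8. M₂ = 8, y₂ ≡ 5 mod 13. x = 1×13×5 + 10×8×5 ≡ 49 mod 104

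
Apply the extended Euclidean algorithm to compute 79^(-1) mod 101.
Extended GCD: 79(-23) + 101(18) = 1. So 79^(-1) ≡ -23 ≡ 78 (mod 101). Verify: 79 × 78 = 6162 ≡ 1 (mod 101)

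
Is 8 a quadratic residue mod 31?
By Euler's criterion: 8^{15} ≡ 1 mod 31. Since this equals 1, 8 is a QR.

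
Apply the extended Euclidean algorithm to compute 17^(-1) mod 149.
Extended GCD: 17(-35) + 149(4) = 1. So 17^(-1) ≡ -35 ≡ 114 mod 149. Verify: 17 × 114 = 1938 ≡ 1 mod 149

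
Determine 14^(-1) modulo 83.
Since 83 is prime, by Fermat 14^(-1) ≡ 14^{81} ≡ 6 mod 83. Verify: 14 × 6 = 84 ≡ 1 mod 83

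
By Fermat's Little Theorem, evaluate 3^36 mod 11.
By Fermat: 3^{10} ≡ 1 (mod 11). 36 = 3×10 + 6. So 3^{36} ≡ 3^{6} ≡ 3 (mod 11)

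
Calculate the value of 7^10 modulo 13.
By repeated squaring mod 13: 7^{1}≡7, 7^{2}≡10, 7^{4}≡9, 7^{8}≡3. Then 7^{10} = 7^{8+2} ≡ 3 × 10 ≡ 4 mod 13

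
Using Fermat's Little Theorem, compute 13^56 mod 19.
By Fermat: 13^{18} ≡ 1 mod 19. 56 = 3×18 + 2. So 13^{56} ≡ 13^{2} ≡ 17 mod 19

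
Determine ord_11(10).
Powers of 10 mod 11: 10^1≡10, 10^2≡1. ord_11(10) = 2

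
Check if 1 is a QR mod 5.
By Euler's criterion: 1^{2} ≡ 1 (mod 5). Since this equals 1, 1 is a QR.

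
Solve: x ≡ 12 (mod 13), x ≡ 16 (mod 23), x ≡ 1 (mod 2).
M = 13 × 23 × 2 = 598. M₁ = 46, y₁ ≡ 2 (mod 13). M₂ = 26, y₂ ≡ 8 (mod 23). M₃ = 299, y₃ ≡ 1 (mod 2). x = 12×46×2 + 16×26×8 + 1×299×1 ≡ 545 (mod 598)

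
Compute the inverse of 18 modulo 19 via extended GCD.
Extended GCD: 18(-1) + 19(1) = 1. So 18^(-1) ≡ -1 ≡ 18 mod 19. Verify: 18 × 18 = 324 ≡ 1 mod 19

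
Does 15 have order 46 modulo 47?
ord_47(15) divides 46. For each prime q|46: 15^{23}≡46, 15^{2}≡37, none ≡ 1. So 15 has order 46 and is a primitive root mod 47.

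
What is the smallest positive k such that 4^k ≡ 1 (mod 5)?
Powers of 4 mod 5: 4^1≡4, 4^2≡1. So the order of 4 is 2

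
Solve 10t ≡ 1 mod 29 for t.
Since 29 is prime, by Fermat 10^(-1) ≡ 10^{27} ≡ 3 mod 29. Verify: 10 × 3 = 30 ≡ 1 mod 29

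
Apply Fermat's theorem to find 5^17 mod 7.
By Fermat: 5^{6} ≡ 1 mod 7. 17 = 2×6 + 5. So 5^{17} ≡ 5^{5} ≡ 3 mod 7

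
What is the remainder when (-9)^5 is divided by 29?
By repeated squaring (mod 29): (-9)^{1}≡20, (-9)^{2}≡23, (-9)^{4}≡7. Then (-9)^{5} = (-9)^{4+1} ≡ 7 × 20 ≡ 24 (mod 29)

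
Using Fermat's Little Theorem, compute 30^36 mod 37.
By Fermat's Little Theorem, 30^{36} ≡ 1 mod 37 since 37 is prime and gcd(30, 37) = 1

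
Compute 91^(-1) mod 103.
Since 103 is prime, by Fermat 91^(-1) ≡ 91^{101} ≡ 60 mod 103. Verify: 91 × 60 = 5460 ≡ 1 mod 103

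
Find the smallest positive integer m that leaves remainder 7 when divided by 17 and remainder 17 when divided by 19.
M = 17 × 19 = 323. M₁ = 19, y₁ ≡ 9 (mod 17). M₂ = 17, y₂ ≡ 9 (mod 19). m = 7×19×9 + 17×17×9 ≡ 245 (mod 323)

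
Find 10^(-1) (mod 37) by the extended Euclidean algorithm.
Extended GCD: 10(-11) + 37(3) = 1. So 10^(-1) ≡ -11 ≡ 26 (mod 37). Verify: 10 × 26 = 260 ≡ 1 (mod 37)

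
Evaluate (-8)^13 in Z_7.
Using Fermat: (-8)^{6} ≡ 1 (mod 7). 13 ≡ 1 (mod 6). So (-8)^{13} ≡ (-8)^{1} ≡ 6 (mod 7)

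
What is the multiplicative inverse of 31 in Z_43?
Since 43 is prime, by Fermat 31^(-1) ≡ 31^{41} ≡ 25 (mod 43). Verify: 31 × 25 = 775 ≡ 1 (mod 43)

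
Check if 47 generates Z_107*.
47^{53} ≡ 1 mod 107 and 53 < 106, so ord_107(47) = 53 ≠ 106 and 47 is not a primitive root.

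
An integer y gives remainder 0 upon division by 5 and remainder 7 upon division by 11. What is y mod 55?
M = 5 × 11 = 55. M₁ = 11, y₁ ≡ 1 mod 5. M₂ = 5, y₂ ≡ 9 mod 11. y = 0×11×1 + 7×5×9 ≡ 40 mod 55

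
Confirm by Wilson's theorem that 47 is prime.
(46)! mod 47 = 46. Since this equals -1 mod 47, Wilson confirms 47 is prime.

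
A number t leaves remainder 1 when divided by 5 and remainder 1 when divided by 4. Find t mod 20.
M = 5 × 4 = 20. M₁ = 4, y₁ ≡ 4 mod 5. M₂ = 5, y₂ ≡ 1 mod 4. t = 1×4×4 + 1×5×1 ≡ 1 mod 20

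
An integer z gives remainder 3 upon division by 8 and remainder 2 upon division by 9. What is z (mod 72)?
M = 8 × 9 = 72. M₁ = 9, y₁ ≡ 1 (mod 8). M₂ = 8, y₂ ≡ 8 (mod 9). z = 3×9×1 + 2×8×8 ≡ 11 (mod 72)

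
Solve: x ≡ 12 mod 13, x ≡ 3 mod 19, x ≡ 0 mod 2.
M = 13 × 19 × 2 = 494. M₁ = 38, y₁ ≡ 12 mod 13. M₂ = 26, y₂ ≡ 11 mod 19. M₃ = 247, y₃ ≡ 1 mod 2. x = 12×38×12 + 3×26×11 + 0×247×1 ≡ 402 mod 494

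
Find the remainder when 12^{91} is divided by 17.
By Fermat: 12^{16} ≡ 1 (mod 17). 91 = 5×16 + 11. So 12^{91} ≡ 12^{11} ≡ 6 (mod 17)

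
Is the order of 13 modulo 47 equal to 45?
Powers of 13 mod 47: 13^1≡13, 13^2≡28, 13^3≡35, 13^4≡32, 13^5≡40, 13^6≡3, 13^7≡39, 13^8≡37, 13^9≡11, 13^10≡2, 13^11≡26, 13^12≡9, 13^13≡23, 13^14≡17, 13^15≡33, 13^16≡6, 13^17≡31, 13^18≡27, 13^19≡22, 13^20≡4, 13^21≡5, 13^22≡18, 13^23≡46, 13^24≡34, 13^25≡19, 13^26≡12, 13^27≡15, 13^28≡7, 13^29≡44, 13^30≡8, 13^31≡10, 13^32≡36, 13^33≡45, 13^34≡21, 13^35≡38, 13^36≡24, 13^37≡30, 13^38≡14, 13^39≡41, 13^40≡16, 13^41≡20, 13^42≡25, 13^43≡43, 13^44≡42, 13^45≡29, 13^46≡1. 13^45≡29≢1, so ord ≠ 45. No, the actual order is 46.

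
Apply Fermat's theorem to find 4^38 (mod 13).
By Fermat: 4^{12} ≡ 1 (mod 13). 38 = 3×12 + 2. So 4^{38} ≡ 4^{2} ≡ 3 (mod 13)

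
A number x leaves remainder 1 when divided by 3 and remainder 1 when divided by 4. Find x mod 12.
M = 3 × 4 = 12. M₁ = 4, y₁ ≡ 1 mod 3. M₂ = 3, y₂ ≡ 3 mod 4. x = 1×4×1 + 1×3×3 ≡ 1 mod 12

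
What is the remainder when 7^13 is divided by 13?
Using Fermat: 7^{12} ≡ 1 (mod 13). 13 ≡ 1 (mod 12). So 7^{13} ≡ 7^{1} ≡ 7 (mod 13)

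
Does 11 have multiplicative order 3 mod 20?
Powers of 11 mod 20: 11^1≡11, 11^2≡1. Already 11^2≡1, so the order is 2 < 3. No, the actual order is 2.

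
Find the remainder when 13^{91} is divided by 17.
By Fermat: 13^{16} ≡ 1 (mod 17). 91 = 5×16 + 11. So 13^{91} ≡ 13^{11} ≡ 4 (mod 17)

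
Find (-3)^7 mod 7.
Using Fermat: (-3)^{6} ≡ 1 mod 7. 7 ≡ 1 mod 6. So (-3)^{7} ≡ (-3)^{1} ≡ 4 mod 7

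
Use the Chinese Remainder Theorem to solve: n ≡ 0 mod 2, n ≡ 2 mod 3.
M = 2 × 3 = 6. M₁ = 3, y₁ ≡ 1 mod 2. M₂ = 2, y₂ ≡ 2 mod 3. n = 0×3×1 + 2×2×2 ≡ 2 mod 6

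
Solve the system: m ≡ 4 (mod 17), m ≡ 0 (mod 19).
M = 17 × 19 = 323. M₁ = 19, y₁ ≡ 9 (mod 17). M₂ = 17, y₂ ≡ 9 (mod 19). m = 4×19×9 + 0×17×9 ≡ 38 (mod 323)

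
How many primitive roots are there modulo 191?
A prime p has φ(p-1) primitive roots; here φ(190) = 72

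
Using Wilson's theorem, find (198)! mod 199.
By Wilson's theorem, (198)! ≡ -1 ≡ 198 (mod 199)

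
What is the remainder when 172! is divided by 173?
By Wilson's theorem, (172)! ≡ -1 ≡ 172 mod 173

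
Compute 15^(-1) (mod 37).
Since 37 is prime, by Fermat 15^(-1) ≡ 15^{35} ≡ 5 (mod 37). Verify: 15 × 5 = 75 ≡ 1 (mod 37)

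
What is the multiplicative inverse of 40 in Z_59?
Since 59 is prime, by Fermat 40^(-1) ≡ 40^{57} ≡ 31 (mod 59). Verify: 40 × 31 = 1240 ≡ 1 (mod 59)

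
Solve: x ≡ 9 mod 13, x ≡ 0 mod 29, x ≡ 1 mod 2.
M = 13 × 29 × 2 = 754. M₁ = 58, y₁ ≡ 11 mod 13. M₂ = 26, y₂ ≡ 19 mod 29. M₃ = 377, y₃ ≡ 1 mod 2. x = 9×58×11 + 0×26×19 + 1×377×1 ≡ 87 mod 754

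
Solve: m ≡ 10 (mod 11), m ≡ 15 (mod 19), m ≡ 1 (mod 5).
M = 11 × 19 × 5 = 1045. M₁ = 95, y₁ ≡ 8 (mod 11). M₂ = 55, y₂ ≡ 9 (mod 19). M₃ = 209, y₃ ≡ 4 (mod 5). m = 10×95×8 + 15×55×9 + 1×209×4 ≡ 186 (mod 1045)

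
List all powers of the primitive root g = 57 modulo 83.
57^1, 57^2, ..., 57^{82} mod 83: [57, 12, 20, 61, 74, 68, 58, 69, 32, 81, 52, 59, 43, 44, 18, 30, 50, 28, 19, 4, 62, 48, 80, 78, 47, 23, 66, 27, 45, 75, 42, 70, 6, 10, 72, 37, 34, 29, 76, 16, 82, 26, 71, 63, 22, 9, 15, 25, 14, 51, 2, 31, 24, 40, 39, 65, 53, 33, 55, 64, 79, 21, 35, 3, 5, 36, 60, 17, 56, 38, 8, 41, 13, 77, 73, 11, 46, 49, 54, 7, 67, 1]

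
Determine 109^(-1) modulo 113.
Since 113 is prime, by Fermat 109^(-1) ≡ 109^{111} ≡ 28 (mod 113). Verify: 109 × 28 = 3052 ≡ 1 (mod 113)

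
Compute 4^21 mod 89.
By repeated squaring mod 89: 4^{1}≡4, 4^{2}≡16, 4^{4}≡78, 4^{8}≡32, 4^{16}≡45. Then 4^{21} = 4^{16+4+1} ≡ 45 × 78 × 4 ≡ 67 mod 89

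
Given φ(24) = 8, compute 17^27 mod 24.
By Euler: 17^{8} ≡ 1 mod 24 since gcd(17, 24) = 1. 27 = 3×8 + 3. So 17^{27} ≡ 17^{3} ≡ 17 mod 24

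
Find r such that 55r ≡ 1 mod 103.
Since 103 is prime, by Fermat 55^(-1) ≡ 55^{101} ≡ 15 mod 103. Verify: 55 × 15 = 825 ≡ 1 mod 103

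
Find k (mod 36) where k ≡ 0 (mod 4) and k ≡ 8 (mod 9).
M = 4 × 9 = 36. M₁ = 9, y₁ ≡ 1 (mod 4). M₂ = 4, y₂ ≡ 7 (mod 9). k = 0×9×1 + 8×4×7 ≡ 8 (mod 36)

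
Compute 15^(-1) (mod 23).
Since 23 is prime, by Fermat 15^(-1) ≡ 15^{21} ≡ 20 (mod 23). Verify: 15 × 20 = 300 ≡ 1 (mod 23)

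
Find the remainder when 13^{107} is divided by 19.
By Fermat: 13^{18} ≡ 1 (mod 19). 107 = 5×18 + 17. So 13^{107} ≡ 13^{17} ≡ 3 (mod 19)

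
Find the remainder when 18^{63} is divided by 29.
By Fermat: 18^{28} ≡ 1 mod 29. 63 = 2×28 + 7. So 18^{63} ≡ 18^{7} ≡ 17 mod 29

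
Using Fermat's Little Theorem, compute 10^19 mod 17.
By Fermat: 10^{16} ≡ 1 mod 17. So 10^{19} = 10^{16} · 10^{3} ≡ 10^{3} ≡ 14 mod 17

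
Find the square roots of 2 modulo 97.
The square roots of 2 mod 97 are 83 and 14. Verify: 83² = 6889 ≡ 2 (mod 97)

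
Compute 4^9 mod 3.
Using Fermat: 4^{2} ≡ 1 mod 3. 9 ≡ 1 mod 2. So 4^{9} ≡ 4^{1} ≡ 1 mod 3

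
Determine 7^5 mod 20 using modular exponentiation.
By repeated squaring mod 20: 7^{1}≡7, 7^{2}≡9, 7^{4}≡1. Then 7^{5} = 7^{4+1} ≡ 1 × 7 ≡ 7 mod 20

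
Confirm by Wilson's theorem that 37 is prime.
(36)! mod 37 = 36. Since this equals -1 (mod 37), Wilson confirms 37 is prime.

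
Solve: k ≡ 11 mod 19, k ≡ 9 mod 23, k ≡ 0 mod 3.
M = 19 × 23 × 3 = 1311. M₁ = 69, y₁ ≡ 8 mod 19. M₂ = 57, y₂ ≡ 21 mod 23. M₃ = 437, y₃ ≡ 2 mod 3. k = 11×69×8 + 9×57×21 + 0×437×2 ≡ 1113 mod 1311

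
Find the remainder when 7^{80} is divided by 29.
By Fermat: 7^{28} ≡ 1 (mod 29). 80 = 2×28 + 24. So 7^{80} ≡ 7^{24} ≡ 24 (mod 29)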